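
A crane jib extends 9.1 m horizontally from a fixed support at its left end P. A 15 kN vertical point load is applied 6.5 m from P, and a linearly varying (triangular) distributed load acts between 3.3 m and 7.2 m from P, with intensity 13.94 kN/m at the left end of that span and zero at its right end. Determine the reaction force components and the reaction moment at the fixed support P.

Resultant of the triangular load: ½ × 13.94 × 3.9 = 27.183 kN, acting at 4.6 m from P (one-third of the span from the peak).
ΣF_x = 0: P_x = 0.
ΣF_y = 0: P_y − 15 − ½·13.94·3.9 = 0 → P_y = 42.18 kN.
ΣM about P: M_P − 15·6.5 − (½·13.94·3.9)·4.6 = 0 → M_P = 222.5 kN·m.

P_x = 0, P_y = 42.18 kN, M_P = 222.5 kN·m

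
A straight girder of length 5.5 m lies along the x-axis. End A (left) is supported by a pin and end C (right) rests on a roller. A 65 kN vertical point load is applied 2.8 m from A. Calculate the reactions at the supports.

A_x = 0, A_y = 31.91 kN, C_y = 33.09 kN

Taking moments about A: C_y·5.5 − 65·2.8 = 0 → C_y = 182/5.5 = 33.0909 ≈ 33.09 kN.
ΣF_y = 0: A_y + 33.0909 − 65 = 0 → A_y = 31.91 kN.
ΣF_x = 0: no horizontal applied forces, so A_x = 0.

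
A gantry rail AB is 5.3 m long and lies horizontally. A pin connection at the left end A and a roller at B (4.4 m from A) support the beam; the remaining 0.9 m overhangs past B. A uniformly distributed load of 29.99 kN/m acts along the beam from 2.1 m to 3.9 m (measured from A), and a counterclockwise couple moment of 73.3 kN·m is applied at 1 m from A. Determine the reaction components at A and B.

Resultant of the distributed load: 29.99 × 1.8 = 53.982 kN at 3 m from A.
Moments about A: B_y·4.4 − (29.99·1.8)·3 + 73.3 = 0 → B_y = 88.646/4.4 = 20.1468 ≈ 20.15 kN.
ΣF_y = 0: A_y + 20.1468 − 29.99·1.8 = 0 → A_y = 33.84 kN.
ΣF_x = 0: no horizontal applied forces, so A_x = 0.

A_x = 0, A_y = 33.84 kN, B_y = 20.15 kN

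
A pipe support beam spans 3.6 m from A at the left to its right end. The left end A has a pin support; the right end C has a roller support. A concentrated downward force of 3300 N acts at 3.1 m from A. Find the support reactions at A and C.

Moments about A: C_y·3.6 − 3300·3.1 = 0 → C_y = 10230/3.6 = 2841.67 ≈ 2842 N.
ΣF_y = 0: A_y + 2841.67 − 3300 = 0 → A_y = 458.3 N.
ΣF_x = 0: no horizontal applied forces, so A_x = 0.

A_x = 0, A_y = 458.3 N, C_y = 2842 N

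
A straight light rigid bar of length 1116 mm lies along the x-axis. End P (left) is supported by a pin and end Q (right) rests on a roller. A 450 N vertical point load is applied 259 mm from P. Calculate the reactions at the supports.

ΣM about P: Q_y·1116 − 450·259 = 0 → Q_y = 116550/1116 = 104.435 ≈ 104.4 N.
ΣF_y = 0: P_y + 104.435 − 450 = 0 → P_y = 345.6 N.
ΣF_x = 0: no horizontal applied forces, so P_x = 0.

P_x = 0, P_y = 345.6 N, Q_y = 104.4 N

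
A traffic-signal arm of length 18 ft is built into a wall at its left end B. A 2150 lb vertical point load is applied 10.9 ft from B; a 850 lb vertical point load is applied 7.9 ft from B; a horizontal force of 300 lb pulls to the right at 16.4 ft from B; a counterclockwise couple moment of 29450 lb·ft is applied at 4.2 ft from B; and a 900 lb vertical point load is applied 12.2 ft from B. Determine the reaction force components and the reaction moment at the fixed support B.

ΣF_x = 0: B_x + 300 = 0 → B_x = -300.0 lb.
ΣF_y = 0: B_y − 2150 − 850 − 900 = 0 → B_y = 3900 lb.
ΣM about B: M_B − 2150·10.9 − 850·7.9 + 29450 − 900·12.2 = 0 → M_B = 11680 lb·ft.

B_x = -300.0 lb, B_y = 3900 lb, M_B = 11680 lb·ft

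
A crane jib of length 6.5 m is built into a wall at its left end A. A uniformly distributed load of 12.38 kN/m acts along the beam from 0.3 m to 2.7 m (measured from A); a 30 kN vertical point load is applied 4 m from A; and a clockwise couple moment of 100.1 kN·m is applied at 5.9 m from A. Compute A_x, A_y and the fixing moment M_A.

A_x = 0, A_y = 59.71 kN, M_A = 264.7 kN·m

Resultant of the distributed load: 12.38 × 2.4 = 29.712 kN at 1.5 m from A.
ΣF_x = 0: A_x = 0.
ΣF_y = 0: A_y − 12.38·2.4 − 30 = 0 → A_y = 59.71 kN.
ΣM about A: M_A − (12.38·2.4)·1.5 − 30·4 − 100.1 = 0 → M_A = 264.7 kN·m.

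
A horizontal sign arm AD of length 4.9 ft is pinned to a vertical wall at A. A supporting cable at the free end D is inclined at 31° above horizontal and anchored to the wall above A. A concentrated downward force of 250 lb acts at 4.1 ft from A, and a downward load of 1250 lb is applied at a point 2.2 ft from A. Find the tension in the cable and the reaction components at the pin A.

T = 1496 lb, A_x = 1282 lb, A_y = 729.6 lb

ΣM about A: T·sin31°·4.9 − 250·4.1 − 1250·2.2 = 0 → T = 3775/(4.9·0.515038) = 1495.83 ≈ 1496 lb.
ΣF_x = 0: A_x − T·cos31° = 0 → A_x = 1495.83 × 0.857167 = 1282 lb.
ΣF_y = 0: A_y + T·sin31° − 250 − 1250 = 0 → A_y = 1500 − 1495.83 × 0.515038 = 729.6 lb.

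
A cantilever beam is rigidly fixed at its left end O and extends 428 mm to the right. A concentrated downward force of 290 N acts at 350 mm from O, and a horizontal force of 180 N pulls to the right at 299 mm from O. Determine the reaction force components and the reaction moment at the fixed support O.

O_x = -180.0 N, O_y = 290.0 N, M_O = 101500 N·mm

ΣF_x = 0: O_x + 180 = 0 → O_x = -180.0 N.
ΣF_y = 0: O_y − 290 = 0 → O_y = 290.0 N.
ΣM about O: M_O − 290·350 = 0 → M_O = 101500 N·mm.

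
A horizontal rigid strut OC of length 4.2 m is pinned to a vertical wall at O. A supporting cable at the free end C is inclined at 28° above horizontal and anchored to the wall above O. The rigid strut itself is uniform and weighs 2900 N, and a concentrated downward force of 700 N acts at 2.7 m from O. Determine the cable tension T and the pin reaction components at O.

T = 4047 N, O_x = 3573 N, O_y = 1700 N

ΣM about O: T·sin28°·4.2 − 2900·2.1 − 700·2.7 = 0 → T = 7980/(4.2·0.469472) = 4047.1 ≈ 4047 N.
ΣF_x = 0: O_x − T·cos28° = 0 → O_x = 4047.1 × 0.882948 = 3573 N.
ΣF_y = 0: O_y + T·sin28° − 2900 − 700 = 0 → O_y = 3600 − 4047.1 × 0.469472 = 1700 N.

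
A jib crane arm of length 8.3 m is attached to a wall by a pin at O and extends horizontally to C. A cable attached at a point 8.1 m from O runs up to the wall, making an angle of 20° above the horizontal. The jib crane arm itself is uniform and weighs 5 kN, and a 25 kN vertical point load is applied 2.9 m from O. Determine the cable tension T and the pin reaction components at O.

ΣM about O: T·sin20°·8.1 − 5·4.15 − 25·2.9 = 0 → T = 93.25/(8.1·0.34202) = 33.6599 ≈ 33.66 kN.
ΣF_x = 0: O_x − T·cos20° = 0 → O_x = 33.6599 × 0.939693 = 31.63 kN.
ΣF_y = 0: O_y + T·sin20° − 5 − 25 = 0 → O_y = 30 − 33.6599 × 0.34202 = 18.49 kN.

T = 33.66 kN, O_x = 31.63 kN, O_y = 18.49 kN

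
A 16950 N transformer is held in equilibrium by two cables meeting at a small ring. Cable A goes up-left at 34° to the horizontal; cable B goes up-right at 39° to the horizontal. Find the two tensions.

ΣF_x = 0: −T_A·cos34° + T_B·cos39° = 0 → T_B = 1.06677·T_A.
ΣF_y = 0: T_A·sin34° + T_B·sin39° = 16950.
Substitute: T_A·(0.559193 + 1.06677·0.62932) = 16950 → T_A = 13774.5 ≈ 13770 N.
Then T_B = 1.06677 × 13774.5 = 14690 N.

T_A = 13770 N, T_B = 14690 N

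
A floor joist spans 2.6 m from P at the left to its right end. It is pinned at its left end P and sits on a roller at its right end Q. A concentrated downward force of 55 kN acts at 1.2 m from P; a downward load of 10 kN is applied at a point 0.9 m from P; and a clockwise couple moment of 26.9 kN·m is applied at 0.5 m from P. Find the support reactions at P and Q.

Moments about P: Q_y·2.6 − 55·1.2 − 10·0.9 − 26.9 = 0 → Q_y = 101.9/2.6 = 39.1923 ≈ 39.19 kN.
ΣF_y = 0: P_y + 39.1923 − 55 − 10 = 0 → P_y = 25.81 kN.
ΣF_x = 0: no horizontal applied forces, so P_x = 0.

P_x = 0, P_y = 25.81 kN, Q_y = 39.19 kN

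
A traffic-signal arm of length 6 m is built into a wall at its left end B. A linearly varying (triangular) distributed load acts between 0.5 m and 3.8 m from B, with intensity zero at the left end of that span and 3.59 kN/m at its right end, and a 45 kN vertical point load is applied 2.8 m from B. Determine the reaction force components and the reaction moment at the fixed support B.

B_x = 0, B_y = 50.92 kN, M_B = 142.0 kN·m

Resultant of the triangular load: ½ × 3.59 × 3.3 = 5.9235 kN, acting at 2.7 m from B (one-third of the span from the peak).
ΣF_x = 0: B_x = 0.
ΣF_y = 0: B_y − ½·3.59·3.3 − 45 = 0 → B_y = 50.92 kN.
ΣM about B: M_B − (½·3.59·3.3)·2.7 − 45·2.8 = 0 → M_B = 142.0 kN·m.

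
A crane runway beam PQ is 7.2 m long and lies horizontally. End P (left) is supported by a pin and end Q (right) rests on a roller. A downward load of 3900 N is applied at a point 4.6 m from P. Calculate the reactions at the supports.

P_x = 0, P_y = 1408 N, Q_y = 2492 N

Moments about P: Q_y·7.2 − 3900·4.6 = 0 → Q_y = 17940/7.2 = 2491.67 ≈ 2492 N.
ΣF_y = 0: P_y + 2491.67 − 3900 = 0 → P_y = 1408 N.
ΣF_x = 0: no horizontal applied forces, so P_x = 0.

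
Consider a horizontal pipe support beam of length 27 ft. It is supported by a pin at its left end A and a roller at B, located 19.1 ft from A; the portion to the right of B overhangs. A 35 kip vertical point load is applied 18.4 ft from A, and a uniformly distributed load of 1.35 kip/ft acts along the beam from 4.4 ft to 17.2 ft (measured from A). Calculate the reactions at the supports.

A_x = 0, A_y = 8.792 kip, B_y = 43.49 kip

Resultant of the distributed load: 1.35 × 12.8 = 17.28 kip at 10.8 ft from A.
ΣM about A: B_y·19.1 − 35·18.4 − (1.35·12.8)·10.8 = 0 → B_y = 830.624/19.1 = 43.4882 ≈ 43.49 kip.
ΣF_y = 0: A_y + 43.4882 − 35 − 1.35·12.8 = 0 → A_y = 8.792 kip.
ΣF_x = 0: no horizontal applied forces, so A_x = 0.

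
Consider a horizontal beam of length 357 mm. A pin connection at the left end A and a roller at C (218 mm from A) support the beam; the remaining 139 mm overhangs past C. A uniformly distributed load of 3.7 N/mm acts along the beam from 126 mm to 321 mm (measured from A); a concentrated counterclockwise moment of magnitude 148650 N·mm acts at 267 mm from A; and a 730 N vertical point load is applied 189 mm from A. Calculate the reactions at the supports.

A_x = 0, A_y = 760.8 N, C_y = 690.7 N

Resultant of the distributed load: 3.7 × 195 = 721.5 N at 223.5 mm from A.
ΣM about A: C_y·218 − (3.7·195)·223.5 + 148650 − 730·189 = 0 → C_y = 150575.25/218 = 690.712 ≈ 690.7 N.
ΣF_y = 0: A_y + 690.712 − 3.7·195 − 730 = 0 → A_y = 760.8 N.
ΣF_x = 0: no horizontal applied forces, so A_x = 0.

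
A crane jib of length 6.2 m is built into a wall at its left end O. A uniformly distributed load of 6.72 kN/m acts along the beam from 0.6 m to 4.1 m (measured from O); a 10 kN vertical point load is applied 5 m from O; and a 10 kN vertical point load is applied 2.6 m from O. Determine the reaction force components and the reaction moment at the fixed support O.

O_x = 0, O_y = 43.52 kN, M_O = 131.3 kN·m

Resultant of the distributed load: 6.72 × 3.5 = 23.52 kN at 2.35 m from O.
ΣF_x = 0: O_x = 0.
ΣF_y = 0: O_y − 6.72·3.5 − 10 − 10 = 0 → O_y = 43.52 kN.
ΣM about O: M_O − (6.72·3.5)·2.35 − 10·5 − 10·2.6 = 0 → M_O = 131.3 kN·m.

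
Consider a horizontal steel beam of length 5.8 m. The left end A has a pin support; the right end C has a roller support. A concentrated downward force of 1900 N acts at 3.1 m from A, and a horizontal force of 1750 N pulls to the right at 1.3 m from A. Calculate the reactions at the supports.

Moments about A: C_y·5.8 − 1900·3.1 = 0 → C_y = 5890/5.8 = 1015.52 ≈ 1016 N.
ΣF_y = 0: A_y + 1015.52 − 1900 = 0 → A_y = 884.5 N.
ΣF_x = 0: A_x + 1750 = 0 → A_x = -1750 N.

A_x = -1750 N, A_y = 884.5 N, C_y = 1016 N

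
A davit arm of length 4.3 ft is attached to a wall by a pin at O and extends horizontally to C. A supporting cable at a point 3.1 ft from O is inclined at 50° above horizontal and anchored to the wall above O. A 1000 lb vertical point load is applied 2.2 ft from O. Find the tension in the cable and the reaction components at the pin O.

ΣM about O: T·sin50°·3.1 − 1000·2.2 = 0 → T = 2200/(3.1·0.766044) = 926.419 ≈ 926.4 lb.
ΣF_x = 0: O_x − T·cos50° = 0 → O_x = 926.419 × 0.642788 = 595.5 lb.
ΣF_y = 0: O_y + T·sin50° − 1000 = 0 → O_y = 1000 − 926.419 × 0.766044 = 290.3 lb.

T = 926.4 lb, O_x = 595.5 lb, O_y = 290.3 lb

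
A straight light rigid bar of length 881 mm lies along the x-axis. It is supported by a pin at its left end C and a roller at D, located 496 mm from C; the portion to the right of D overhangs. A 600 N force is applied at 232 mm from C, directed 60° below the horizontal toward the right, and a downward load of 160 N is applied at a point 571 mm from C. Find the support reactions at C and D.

Taking moments about C: D_y·496 − 600·sin60°·232 − 160·571 = 0 → D_y = 211911/496 = 427.24 ≈ 427.2 N.
ΣF_y = 0: C_y + 427.24 − 600·sin60° − 160 = 0 → C_y = 252.4 N.
ΣF_x = 0: C_x + 600·cos60° = 0 → C_x = -300.0 N.

C_x = -300.0 N, C_y = 252.4 N, D_y = 427.2 N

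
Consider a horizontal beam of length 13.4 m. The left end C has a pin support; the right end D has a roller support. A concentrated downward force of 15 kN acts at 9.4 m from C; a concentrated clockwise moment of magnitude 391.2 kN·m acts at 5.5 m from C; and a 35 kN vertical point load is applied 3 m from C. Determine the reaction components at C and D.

ΣM about C: D_y·13.4 − 15·9.4 − 391.2 − 35·3 = 0 → D_y = 637.2/13.4 = 47.5522 ≈ 47.55 kN.
ΣF_y = 0: C_y + 47.5522 − 15 − 35 = 0 → C_y = 2.448 kN.
ΣF_x = 0: no horizontal applied forces, so C_x = 0.

C_x = 0, C_y = 2.448 kN, D_y = 47.55 kN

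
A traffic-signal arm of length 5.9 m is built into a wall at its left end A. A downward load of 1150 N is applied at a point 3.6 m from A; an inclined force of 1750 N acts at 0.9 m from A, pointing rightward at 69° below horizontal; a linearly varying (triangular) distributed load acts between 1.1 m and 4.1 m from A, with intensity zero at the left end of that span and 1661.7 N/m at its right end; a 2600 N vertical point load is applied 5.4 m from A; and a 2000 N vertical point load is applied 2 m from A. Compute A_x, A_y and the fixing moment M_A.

A_x = -627.1 N, A_y = 9876 N, M_A = 31380 N·m

Resultant of the triangular load: ½ × 1661.7 × 3 = 2492.55 N, acting at 3.1 m from A (one-third of the span from the peak).
ΣF_x = 0: A_x + 1750·cos69° = 0 → A_x = -627.1 N.
ΣF_y = 0: A_y − 1150 − 1750·sin69° − ½·1661.7·3 − 2600 − 2000 = 0 → A_y = 9876 N.
ΣM about A: M_A − 1150·3.6 − 1750·sin69°·0.9 − (½·1661.7·3)·3.1 − 2600·5.4 − 2000·2 = 0 → M_A = 31380 N·m.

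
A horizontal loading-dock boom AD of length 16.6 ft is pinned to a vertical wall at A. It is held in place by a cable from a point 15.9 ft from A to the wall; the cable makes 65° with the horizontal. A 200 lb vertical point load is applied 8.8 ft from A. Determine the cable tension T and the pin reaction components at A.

ΣM about A: T·sin65°·15.9 − 200·8.8 = 0 → T = 1760/(15.9·0.906308) = 122.135 ≈ 122.1 lb.
ΣF_x = 0: A_x − T·cos65° = 0 → A_x = 122.135 × 0.422618 = 51.62 lb.
ΣF_y = 0: A_y + T·sin65° − 200 = 0 → A_y = 200 − 122.135 × 0.906308 = 89.31 lb.

T = 122.1 lb, A_x = 51.62 lb, A_y = 89.31 lb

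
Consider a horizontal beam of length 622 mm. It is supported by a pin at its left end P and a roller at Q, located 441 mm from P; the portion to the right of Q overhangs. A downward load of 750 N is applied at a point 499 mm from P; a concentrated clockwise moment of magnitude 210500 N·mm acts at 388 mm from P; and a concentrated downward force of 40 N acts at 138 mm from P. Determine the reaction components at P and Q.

P_x = 0, P_y = -548.5 N, Q_y = 1338 N

ΣM about P: Q_y·441 − 750·499 − 210500 − 40·138 = 0 → Q_y = 590270/441 = 1338.48 ≈ 1338 N.
ΣF_y = 0: P_y + 1338.48 − 750 − 40 = 0 → P_y = -548.5 N.
ΣF_x = 0: no horizontal applied forces, so P_x = 0.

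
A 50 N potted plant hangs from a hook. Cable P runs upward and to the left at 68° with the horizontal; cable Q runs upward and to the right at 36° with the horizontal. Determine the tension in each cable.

ΣF_x = 0: −T_P·cos68° + T_Q·cos36° = 0 → T_Q = 0.463039·T_P.
ΣF_y = 0: T_P·sin68° + T_Q·sin36° = 50.
Substitute: T_P·(0.927184 + 0.463039·0.587785) = 50 → T_P = 41.6892 ≈ 41.69 N.
Then T_Q = 0.463039 × 41.6892 = 19.30 N.

T_P = 41.69 N, T_Q = 19.30 N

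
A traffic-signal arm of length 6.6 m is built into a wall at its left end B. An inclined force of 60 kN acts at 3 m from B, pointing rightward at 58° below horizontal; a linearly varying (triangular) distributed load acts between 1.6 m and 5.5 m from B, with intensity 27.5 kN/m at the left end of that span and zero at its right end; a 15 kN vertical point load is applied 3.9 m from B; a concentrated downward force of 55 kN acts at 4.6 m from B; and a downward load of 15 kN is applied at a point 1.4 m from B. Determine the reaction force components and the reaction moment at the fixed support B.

Resultant of the triangular load: ½ × 27.5 × 3.9 = 53.625 kN, acting at 2.9 m from B (one-third of the span from the peak).
ΣF_x = 0: B_x + 60·cos58° = 0 → B_x = -31.80 kN.
ΣF_y = 0: B_y − 60·sin58° − ½·27.5·3.9 − 15 − 55 − 15 = 0 → B_y = 189.5 kN.
ΣM about B: M_B − 60·sin58°·3 − (½·27.5·3.9)·2.9 − 15·3.9 − 55·4.6 − 15·1.4 = 0 → M_B = 640.7 kN·m.

B_x = -31.80 kN, B_y = 189.5 kN, M_B = 640.7 kN·m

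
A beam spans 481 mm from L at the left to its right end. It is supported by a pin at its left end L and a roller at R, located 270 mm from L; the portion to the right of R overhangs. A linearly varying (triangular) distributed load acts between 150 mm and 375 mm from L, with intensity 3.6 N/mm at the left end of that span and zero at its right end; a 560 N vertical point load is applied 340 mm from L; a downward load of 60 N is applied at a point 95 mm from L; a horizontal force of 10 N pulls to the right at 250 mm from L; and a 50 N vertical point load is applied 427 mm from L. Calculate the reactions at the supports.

Resultant of the triangular load: ½ × 3.6 × 225 = 405 N, acting at 225 mm from L (one-third of the span from the peak).
ΣM about L: R_y·270 − (½·3.6·225)·225 − 560·340 − 60·95 − 50·427 = 0 → R_y = 308575/270 = 1142.87 ≈ 1143 N.
ΣF_y = 0: L_y + 1142.87 − ½·3.6·225 − 560 − 60 − 50 = 0 → L_y = -67.87 N.
ΣF_x = 0: L_x + 10 = 0 → L_x = -10.00 N.

L_x = -10.00 N, L_y = -67.87 N, R_y = 1143 N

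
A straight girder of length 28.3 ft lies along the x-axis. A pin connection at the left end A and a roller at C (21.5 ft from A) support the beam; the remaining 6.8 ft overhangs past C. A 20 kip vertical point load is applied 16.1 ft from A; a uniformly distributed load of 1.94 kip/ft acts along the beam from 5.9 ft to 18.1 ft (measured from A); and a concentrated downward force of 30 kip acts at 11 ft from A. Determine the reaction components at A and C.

Resultant of the distributed load: 1.94 × 12.2 = 23.668 kip at 12 ft from A.
ΣM about A: C_y·21.5 − 20·16.1 − (1.94·12.2)·12 − 30·11 = 0 → C_y = 936.016/21.5 = 43.5356 ≈ 43.54 kip.
ΣF_y = 0: A_y + 43.5356 − 20 − 1.94·12.2 − 30 = 0 → A_y = 30.13 kip.
ΣF_x = 0: no horizontal applied forces, so A_x = 0.

A_x = 0, A_y = 30.13 kip, C_y = 43.54 kip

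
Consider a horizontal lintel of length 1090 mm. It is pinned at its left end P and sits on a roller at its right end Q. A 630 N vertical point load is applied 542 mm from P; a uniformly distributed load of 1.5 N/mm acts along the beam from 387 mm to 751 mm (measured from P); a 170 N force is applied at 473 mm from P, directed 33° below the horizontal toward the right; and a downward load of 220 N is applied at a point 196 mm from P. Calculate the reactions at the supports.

P_x = -142.6 N, P_y = 810.6 N, Q_y = 678.0 N

Resultant of the distributed load: 1.5 × 364 = 546 N at 569 mm from P.
ΣM about P: Q_y·1090 − 630·542 − (1.5·364)·569 − 170·sin33°·473 − 220·196 = 0 → Q_y = 739048/1090 = 678.026 ≈ 678.0 N.
ΣF_y = 0: P_y + 678.026 − 630 − 1.5·364 − 170·sin33° − 220 = 0 → P_y = 810.6 N.
ΣF_x = 0: P_x + 170·cos33° = 0 → P_x = -142.6 N.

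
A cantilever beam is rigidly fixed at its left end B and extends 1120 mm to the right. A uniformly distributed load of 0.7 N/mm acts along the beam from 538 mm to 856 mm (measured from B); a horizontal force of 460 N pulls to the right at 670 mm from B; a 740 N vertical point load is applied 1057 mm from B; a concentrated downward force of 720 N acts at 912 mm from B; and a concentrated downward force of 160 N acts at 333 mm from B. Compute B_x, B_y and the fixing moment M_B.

B_x = -460.0 N, B_y = 1843 N, M_B = 1647000 N·mm

Resultant of the distributed load: 0.7 × 318 = 222.6 N at 697 mm from B.
ΣF_x = 0: B_x + 460 = 0 → B_x = -460.0 N.
ΣF_y = 0: B_y − 0.7·318 − 740 − 720 − 160 = 0 → B_y = 1843 N.
ΣM about B: M_B − (0.7·318)·697 − 740·1057 − 720·912 − 160·333 = 0 → M_B = 1647000 N·mm.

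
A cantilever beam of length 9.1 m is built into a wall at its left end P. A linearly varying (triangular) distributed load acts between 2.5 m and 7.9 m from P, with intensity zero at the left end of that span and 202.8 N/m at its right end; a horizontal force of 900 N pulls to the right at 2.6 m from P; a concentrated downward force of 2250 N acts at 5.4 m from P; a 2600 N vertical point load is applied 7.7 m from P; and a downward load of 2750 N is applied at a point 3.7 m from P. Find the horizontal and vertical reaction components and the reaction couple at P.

P_x = -900.0 N, P_y = 8148 N, M_P = 45690 N·m

Resultant of the triangular load: ½ × 202.8 × 5.4 = 547.56 N, acting at 6.1 m from P (one-third of the span from the peak).
ΣF_x = 0: P_x + 900 = 0 → P_x = -900.0 N.
ΣF_y = 0: P_y − ½·202.8·5.4 − 2250 − 2600 − 2750 = 0 → P_y = 8148 N.
ΣM about P: M_P − (½·202.8·5.4)·6.1 − 2250·5.4 − 2600·7.7 − 2750·3.7 = 0 → M_P = 45690 N·m.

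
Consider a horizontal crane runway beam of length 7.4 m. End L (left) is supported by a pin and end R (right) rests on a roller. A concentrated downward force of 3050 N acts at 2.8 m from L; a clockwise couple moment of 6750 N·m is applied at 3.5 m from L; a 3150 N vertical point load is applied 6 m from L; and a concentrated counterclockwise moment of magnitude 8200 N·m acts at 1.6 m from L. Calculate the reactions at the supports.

L_x = 0, L_y = 2688 N, R_y = 3512 N

Taking moments about L: R_y·7.4 − 3050·2.8 − 6750 − 3150·6 + 8200 = 0 → R_y = 25990/7.4 = 3512.16 ≈ 3512 N.
ΣF_y = 0: L_y + 3512.16 − 3050 − 3150 = 0 → L_y = 2688 N.
ΣF_x = 0: no horizontal applied forces, so L_x = 0.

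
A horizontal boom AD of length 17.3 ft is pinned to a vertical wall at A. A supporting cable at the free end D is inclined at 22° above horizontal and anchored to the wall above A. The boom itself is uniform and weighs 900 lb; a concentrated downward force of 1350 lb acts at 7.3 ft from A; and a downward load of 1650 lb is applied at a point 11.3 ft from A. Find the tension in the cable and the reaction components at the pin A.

ΣM about A: T·sin22°·17.3 − 900·8.65 − 1350·7.3 − 1650·11.3 = 0 → T = 36285/(17.3·0.374607) = 5598.93 ≈ 5599 lb.
ΣF_x = 0: A_x − T·cos22° = 0 → A_x = 5598.93 × 0.927184 = 5191 lb.
ΣF_y = 0: A_y + T·sin22° − 900 − 1350 − 1650 = 0 → A_y = 3900 − 5598.93 × 0.374607 = 1803 lb.

T = 5599 lb, A_x = 5191 lb, A_y = 1803 lb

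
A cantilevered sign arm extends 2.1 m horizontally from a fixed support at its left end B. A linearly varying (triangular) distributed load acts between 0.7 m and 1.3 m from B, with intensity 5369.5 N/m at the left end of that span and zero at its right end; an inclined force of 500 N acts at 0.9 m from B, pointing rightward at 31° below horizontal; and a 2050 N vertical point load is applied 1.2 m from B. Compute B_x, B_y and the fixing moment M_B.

B_x = -428.6 N, B_y = 3918 N, M_B = 4142 N·m

Resultant of the triangular load: ½ × 5369.5 × 0.6 = 1610.85 N, acting at 0.9 m from B (one-third of the span from the peak).
ΣF_x = 0: B_x + 500·cos31° = 0 → B_x = -428.6 N.
ΣF_y = 0: B_y − ½·5369.5·0.6 − 500·sin31° − 2050 = 0 → B_y = 3918 N.
ΣM about B: M_B − (½·5369.5·0.6)·0.9 − 500·sin31°·0.9 − 2050·1.2 = 0 → M_B = 4142 N·m.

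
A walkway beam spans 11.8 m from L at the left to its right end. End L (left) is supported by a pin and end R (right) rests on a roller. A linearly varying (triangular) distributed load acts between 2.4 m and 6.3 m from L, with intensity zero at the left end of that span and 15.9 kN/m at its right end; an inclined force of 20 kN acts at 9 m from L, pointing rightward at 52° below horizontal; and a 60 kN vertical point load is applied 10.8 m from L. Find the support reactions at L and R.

L_x = -12.31 kN, L_y = 26.69 kN, R_y = 80.07 kN

Resultant of the triangular load: ½ × 15.9 × 3.9 = 31.005 kN, acting at 5 m from L (one-third of the span from the peak).
ΣM about L: R_y·11.8 − (½·15.9·3.9)·5 − 20·sin52°·9 − 60·10.8 = 0 → R_y = 944.867/11.8 = 80.0735 ≈ 80.07 kN.
ΣF_y = 0: L_y + 80.0735 − ½·15.9·3.9 − 20·sin52° − 60 = 0 → L_y = 26.69 kN.
ΣF_x = 0: L_x + 20·cos52° = 0 → L_x = -12.31 kN.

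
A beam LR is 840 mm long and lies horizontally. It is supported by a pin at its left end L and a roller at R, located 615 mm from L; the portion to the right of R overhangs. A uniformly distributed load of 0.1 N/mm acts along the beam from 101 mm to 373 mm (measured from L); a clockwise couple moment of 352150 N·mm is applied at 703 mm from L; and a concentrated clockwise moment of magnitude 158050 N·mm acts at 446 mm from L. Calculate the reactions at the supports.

Resultant of the distributed load: 0.1 × 272 = 27.2 N at 237 mm from L.
Moments about L: R_y·615 − (0.1·272)·237 − 352150 − 158050 = 0 → R_y = 516646.4/615 = 840.075 ≈ 840.1 N.
ΣF_y = 0: L_y + 840.075 − 0.1·272 = 0 → L_y = -812.9 N.
ΣF_x = 0: no horizontal applied forces, so L_x = 0.

L_x = 0, L_y = -812.9 N, R_y = 840.1 N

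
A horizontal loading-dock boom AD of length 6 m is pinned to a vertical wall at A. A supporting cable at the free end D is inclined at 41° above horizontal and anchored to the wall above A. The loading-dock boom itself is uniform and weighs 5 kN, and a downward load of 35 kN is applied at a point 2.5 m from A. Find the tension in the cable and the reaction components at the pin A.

ΣM about A: T·sin41°·6 − 5·3 − 35·2.5 = 0 → T = 102.5/(6·0.656059) = 26.0393 ≈ 26.04 kN.
ΣF_x = 0: A_x − T·cos41° = 0 → A_x = 26.0393 × 0.75471 = 19.65 kN.
ΣF_y = 0: A_y + T·sin41° − 5 − 35 = 0 → A_y = 40 − 26.0393 × 0.656059 = 22.92 kN.

T = 26.04 kN, A_x = 19.65 kN, A_y = 22.92 kN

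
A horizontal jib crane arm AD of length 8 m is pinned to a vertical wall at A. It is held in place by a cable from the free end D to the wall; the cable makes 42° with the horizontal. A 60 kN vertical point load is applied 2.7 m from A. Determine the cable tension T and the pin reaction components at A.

T = 30.26 kN, A_x = 22.49 kN, A_y = 39.75 kN

ΣM about A: T·sin42°·8 − 60·2.7 = 0 → T = 162/(8·0.669131) = 30.2631 ≈ 30.26 kN.
ΣF_x = 0: A_x − T·cos42° = 0 → A_x = 30.2631 × 0.743145 = 22.49 kN.
ΣF_y = 0: A_y + T·sin42° − 60 = 0 → A_y = 60 − 30.2631 × 0.669131 = 39.75 kN.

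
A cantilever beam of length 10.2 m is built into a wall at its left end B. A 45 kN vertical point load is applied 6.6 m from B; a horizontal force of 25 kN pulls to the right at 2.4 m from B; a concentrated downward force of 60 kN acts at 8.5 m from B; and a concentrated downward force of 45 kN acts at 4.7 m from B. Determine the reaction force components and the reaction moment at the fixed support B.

ΣF_x = 0: B_x + 25 = 0 → B_x = -25.00 kN.
ΣF_y = 0: B_y − 45 − 60 − 45 = 0 → B_y = 150.0 kN.
ΣM about B: M_B − 45·6.6 − 60·8.5 − 45·4.7 = 0 → M_B = 1018 kN·m.

B_x = -25.00 kN, B_y = 150.0 kN, M_B = 1018 kN·m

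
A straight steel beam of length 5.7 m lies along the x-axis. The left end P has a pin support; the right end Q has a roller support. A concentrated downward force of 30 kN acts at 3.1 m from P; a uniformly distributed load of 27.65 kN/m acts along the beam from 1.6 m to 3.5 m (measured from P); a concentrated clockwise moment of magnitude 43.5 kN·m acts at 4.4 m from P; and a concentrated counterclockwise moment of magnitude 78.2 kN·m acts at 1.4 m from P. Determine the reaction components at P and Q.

Resultant of the distributed load: 27.65 × 1.9 = 52.535 kN at 2.55 m from P.
Taking moments about P: Q_y·5.7 − 30·3.1 − (27.65·1.9)·2.55 − 43.5 + 78.2 = 0 → Q_y = 192.26425/5.7 = 33.7306 ≈ 33.73 kN.
ΣF_y = 0: P_y + 33.7306 − 30 − 27.65·1.9 = 0 → P_y = 48.80 kN.
ΣF_x = 0: no horizontal applied forces, so P_x = 0.

P_x = 0, P_y = 48.80 kN, Q_y = 33.73 kN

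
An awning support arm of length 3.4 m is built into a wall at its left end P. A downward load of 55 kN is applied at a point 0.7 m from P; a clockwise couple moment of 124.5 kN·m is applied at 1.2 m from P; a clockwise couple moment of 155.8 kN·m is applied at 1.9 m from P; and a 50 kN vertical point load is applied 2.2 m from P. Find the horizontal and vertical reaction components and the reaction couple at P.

ΣF_x = 0: P_x = 0.
ΣF_y = 0: P_y − 55 − 50 = 0 → P_y = 105.0 kN.
ΣM about P: M_P − 55·0.7 − 124.5 − 155.8 − 50·2.2 = 0 → M_P = 428.8 kN·m.

P_x = 0, P_y = 105.0 kN, M_P = 428.8 kN·m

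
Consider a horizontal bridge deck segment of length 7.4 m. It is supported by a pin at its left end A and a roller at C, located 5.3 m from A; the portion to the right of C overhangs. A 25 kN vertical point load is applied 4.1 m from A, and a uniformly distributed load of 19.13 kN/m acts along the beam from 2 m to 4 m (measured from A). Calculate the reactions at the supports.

A_x = 0, A_y = 22.26 kN, C_y = 41.00 kN

Resultant of the distributed load: 19.13 × 2 = 38.26 kN at 3 m from A.
ΣM about A: C_y·5.3 − 25·4.1 − (19.13·2)·3 = 0 → C_y = 217.28/5.3 = 40.9962 ≈ 41.00 kN.
ΣF_y = 0: A_y + 40.9962 − 25 − 19.13·2 = 0 → A_y = 22.26 kN.
ΣF_x = 0: no horizontal applied forces, so A_x = 0.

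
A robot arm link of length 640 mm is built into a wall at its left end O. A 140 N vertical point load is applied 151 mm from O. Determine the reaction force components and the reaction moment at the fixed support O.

O_x = 0, O_y = 140.0 N, M_O = 21140 N·mm

ΣF_x = 0: O_x = 0.
ΣF_y = 0: O_y − 140 = 0 → O_y = 140.0 N.
ΣM about O: M_O − 140·151 = 0 → M_O = 21140 N·mm.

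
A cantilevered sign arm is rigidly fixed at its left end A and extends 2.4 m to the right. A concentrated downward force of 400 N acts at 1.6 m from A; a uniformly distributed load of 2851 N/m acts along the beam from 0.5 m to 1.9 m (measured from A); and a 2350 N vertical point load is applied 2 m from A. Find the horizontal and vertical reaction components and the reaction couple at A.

Resultant of the distributed load: 2851 × 1.4 = 3991.4 N at 1.2 m from A.
ΣF_x = 0: A_x = 0.
ΣF_y = 0: A_y − 400 − 2851·1.4 − 2350 = 0 → A_y = 6741 N.
ΣM about A: M_A − 400·1.6 − (2851·1.4)·1.2 − 2350·2 = 0 → M_A = 10130 N·m.

A_x = 0, A_y = 6741 N, M_A = 10130 N·m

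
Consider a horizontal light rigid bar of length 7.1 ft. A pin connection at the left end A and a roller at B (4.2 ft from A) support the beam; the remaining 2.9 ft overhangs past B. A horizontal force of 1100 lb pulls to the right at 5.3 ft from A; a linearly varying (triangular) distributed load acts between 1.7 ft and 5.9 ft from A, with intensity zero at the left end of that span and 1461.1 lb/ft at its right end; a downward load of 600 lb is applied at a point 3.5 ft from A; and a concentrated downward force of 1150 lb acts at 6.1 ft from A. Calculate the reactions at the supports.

Resultant of the triangular load: ½ × 1461.1 × 4.2 = 3068.31 lb, acting at 4.5 ft from A (one-third of the span from the peak).
ΣM about A: B_y·4.2 − (½·1461.1·4.2)·4.5 − 600·3.5 − 1150·6.1 = 0 → B_y = 22922.395/4.2 = 5457.71 ≈ 5458 lb.
ΣF_y = 0: A_y + 5457.71 − ½·1461.1·4.2 − 600 − 1150 = 0 → A_y = -639.4 lb.
ΣF_x = 0: A_x + 1100 = 0 → A_x = -1100 lb.

A_x = -1100 lb, A_y = -639.4 lb, B_y = 5458 lb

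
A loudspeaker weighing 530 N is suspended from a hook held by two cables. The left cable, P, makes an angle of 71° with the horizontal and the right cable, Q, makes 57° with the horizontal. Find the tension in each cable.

T_P = 366.3 N, T_Q = 219.0 N

ΣF_x = 0: −T_P·cos71° + T_Q·cos57° = 0 → T_Q = 0.597769·T_P.
ΣF_y = 0: T_P·sin71° + T_Q·sin57° = 530.
Substitute: T_P·(0.945519 + 0.597769·0.838671) = 530 → T_P = 366.313 ≈ 366.3 N.
Then T_Q = 0.597769 × 366.313 = 219.0 N.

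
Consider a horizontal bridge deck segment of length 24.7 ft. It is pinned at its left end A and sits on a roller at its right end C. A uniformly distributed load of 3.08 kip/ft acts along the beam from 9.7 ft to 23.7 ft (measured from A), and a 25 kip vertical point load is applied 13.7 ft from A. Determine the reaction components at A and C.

A_x = 0, A_y = 25.10 kip, C_y = 43.02 kip

Resultant of the distributed load: 3.08 × 14 = 43.12 kip at 16.7 ft from A.
ΣM about A: C_y·24.7 − (3.08·14)·16.7 − 25·13.7 = 0 → C_y = 1062.604/24.7 = 43.0204 ≈ 43.02 kip.
ΣF_y = 0: A_y + 43.0204 − 3.08·14 − 25 = 0 → A_y = 25.10 kip.
ΣF_x = 0: no horizontal applied forces, so A_x = 0.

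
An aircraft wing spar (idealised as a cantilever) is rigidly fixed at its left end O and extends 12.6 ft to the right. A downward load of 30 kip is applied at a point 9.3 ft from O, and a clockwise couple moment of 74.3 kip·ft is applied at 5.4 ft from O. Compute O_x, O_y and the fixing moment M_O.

O_x = 0, O_y = 30.00 kip, M_O = 353.3 kip·ft

ΣF_x = 0: O_x = 0.
ΣF_y = 0: O_y − 30 = 0 → O_y = 30.00 kip.
ΣM about O: M_O − 30·9.3 − 74.3 = 0 → M_O = 353.3 kip·ft.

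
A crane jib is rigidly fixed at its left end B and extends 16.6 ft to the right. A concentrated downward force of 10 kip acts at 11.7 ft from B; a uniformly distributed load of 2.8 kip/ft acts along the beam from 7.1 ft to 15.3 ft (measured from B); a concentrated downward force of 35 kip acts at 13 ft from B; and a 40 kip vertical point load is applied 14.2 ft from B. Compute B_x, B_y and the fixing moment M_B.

Resultant of the distributed load: 2.8 × 8.2 = 22.96 kip at 11.2 ft from B.
ΣF_x = 0: B_x = 0.
ΣF_y = 0: B_y − 10 − 2.8·8.2 − 35 − 40 = 0 → B_y = 108.0 kip.
ΣM about B: M_B − 10·11.7 − (2.8·8.2)·11.2 − 35·13 − 40·14.2 = 0 → M_B = 1397 kip·ft.

B_x = 0, B_y = 108.0 kip, M_B = 1397 kip·ft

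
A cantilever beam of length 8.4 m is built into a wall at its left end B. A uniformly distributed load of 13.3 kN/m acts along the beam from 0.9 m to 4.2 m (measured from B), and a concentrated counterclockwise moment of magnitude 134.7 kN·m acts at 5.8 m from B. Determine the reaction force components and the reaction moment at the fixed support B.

B_x = 0, B_y = 43.89 kN, M_B = -22.78 kN·m

Resultant of the distributed load: 13.3 × 3.3 = 43.89 kN at 2.55 m from B.
ΣF_x = 0: B_x = 0.
ΣF_y = 0: B_y − 13.3·3.3 = 0 → B_y = 43.89 kN.
ΣM about B: M_B − (13.3·3.3)·2.55 + 134.7 = 0 → M_B = -22.78 kN·m.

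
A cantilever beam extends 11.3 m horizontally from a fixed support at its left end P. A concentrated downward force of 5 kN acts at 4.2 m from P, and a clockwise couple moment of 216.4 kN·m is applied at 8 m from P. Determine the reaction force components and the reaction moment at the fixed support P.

ΣF_x = 0: P_x = 0.
ΣF_y = 0: P_y − 5 = 0 → P_y = 5.000 kN.
ΣM about P: M_P − 5·4.2 − 216.4 = 0 → M_P = 237.4 kN·m.

P_x = 0, P_y = 5.000 kN, M_P = 237.4 kN·m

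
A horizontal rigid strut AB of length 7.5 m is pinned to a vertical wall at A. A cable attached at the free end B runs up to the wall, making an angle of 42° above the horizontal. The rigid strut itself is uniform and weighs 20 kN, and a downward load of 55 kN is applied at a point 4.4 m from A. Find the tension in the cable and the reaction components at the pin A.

ΣM about A: T·sin42°·7.5 − 20·3.75 − 55·4.4 = 0 → T = 317/(7.5·0.669131) = 63.1665 ≈ 63.17 kN.
ΣF_x = 0: A_x − T·cos42° = 0 → A_x = 63.1665 × 0.743145 = 46.94 kN.
ΣF_y = 0: A_y + T·sin42° − 20 − 55 = 0 → A_y = 75 − 63.1665 × 0.669131 = 32.73 kN.

T = 63.17 kN, A_x = 46.94 kN, A_y = 32.73 kN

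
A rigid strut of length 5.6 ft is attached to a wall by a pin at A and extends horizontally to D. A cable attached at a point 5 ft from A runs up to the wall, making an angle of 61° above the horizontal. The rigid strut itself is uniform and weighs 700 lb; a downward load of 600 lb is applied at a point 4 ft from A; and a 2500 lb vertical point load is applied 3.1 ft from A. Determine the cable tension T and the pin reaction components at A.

ΣM about A: T·sin61°·5 − 700·2.8 − 600·4 − 2500·3.1 = 0 → T = 12110/(5·0.87462) = 2769.2 ≈ 2769 lb.
ΣF_x = 0: A_x − T·cos61° = 0 → A_x = 2769.2 × 0.48481 = 1343 lb.
ΣF_y = 0: A_y + T·sin61° − 700 − 600 − 2500 = 0 → A_y = 3800 − 2769.2 × 0.87462 = 1378 lb.

T = 2769 lb, A_x = 1343 lb, A_y = 1378 lb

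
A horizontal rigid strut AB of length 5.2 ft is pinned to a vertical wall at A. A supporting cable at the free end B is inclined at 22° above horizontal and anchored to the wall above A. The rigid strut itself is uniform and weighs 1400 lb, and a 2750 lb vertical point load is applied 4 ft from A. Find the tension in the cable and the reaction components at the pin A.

ΣM about A: T·sin22°·5.2 − 1400·2.6 − 2750·4 = 0 → T = 14640/(5.2·0.374607) = 7515.57 ≈ 7516 lb.
ΣF_x = 0: A_x − T·cos22° = 0 → A_x = 7515.57 × 0.927184 = 6968 lb.
ΣF_y = 0: A_y + T·sin22° − 1400 − 2750 = 0 → A_y = 4150 − 7515.57 × 0.374607 = 1335 lb.

T = 7516 lb, A_x = 6968 lb, A_y = 1335 lb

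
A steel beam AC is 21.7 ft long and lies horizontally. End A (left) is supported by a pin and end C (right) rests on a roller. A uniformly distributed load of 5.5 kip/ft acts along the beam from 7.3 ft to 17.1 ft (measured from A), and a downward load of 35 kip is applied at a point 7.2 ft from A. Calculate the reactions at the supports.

A_x = 0, A_y = 46.98 kip, C_y = 41.92 kip

Resultant of the distributed load: 5.5 × 9.8 = 53.9 kip at 12.2 ft from A.
Taking moments about A: C_y·21.7 − (5.5·9.8)·12.2 − 35·7.2 = 0 → C_y = 909.58/21.7 = 41.9161 ≈ 41.92 kip.
ΣF_y = 0: A_y + 41.9161 − 5.5·9.8 − 35 = 0 → A_y = 46.98 kip.
ΣF_x = 0: no horizontal applied forces, so A_x = 0.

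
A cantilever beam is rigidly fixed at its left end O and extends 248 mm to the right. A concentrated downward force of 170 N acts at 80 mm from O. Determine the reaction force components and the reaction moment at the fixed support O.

ΣF_x = 0: O_x = 0.
ΣF_y = 0: O_y − 170 = 0 → O_y = 170.0 N.
ΣM about O: M_O − 170·80 = 0 → M_O = 13600 N·mm.

O_x = 0, O_y = 170.0 N, M_O = 13600 N·mm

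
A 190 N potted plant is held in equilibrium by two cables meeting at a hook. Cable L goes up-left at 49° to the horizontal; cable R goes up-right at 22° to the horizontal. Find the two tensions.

T_L = 186.3 N, T_R = 131.8 N

ΣF_x = 0: −T_L·cos49° + T_R·cos22° = 0 → T_R = 0.707582·T_L.
ΣF_y = 0: T_L·sin49° + T_R·sin22° = 190.
Substitute: T_L·(0.75471 + 0.707582·0.374607) = 190 → T_L = 186.316 ≈ 186.3 N.
Then T_R = 0.707582 × 186.316 = 131.8 N.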